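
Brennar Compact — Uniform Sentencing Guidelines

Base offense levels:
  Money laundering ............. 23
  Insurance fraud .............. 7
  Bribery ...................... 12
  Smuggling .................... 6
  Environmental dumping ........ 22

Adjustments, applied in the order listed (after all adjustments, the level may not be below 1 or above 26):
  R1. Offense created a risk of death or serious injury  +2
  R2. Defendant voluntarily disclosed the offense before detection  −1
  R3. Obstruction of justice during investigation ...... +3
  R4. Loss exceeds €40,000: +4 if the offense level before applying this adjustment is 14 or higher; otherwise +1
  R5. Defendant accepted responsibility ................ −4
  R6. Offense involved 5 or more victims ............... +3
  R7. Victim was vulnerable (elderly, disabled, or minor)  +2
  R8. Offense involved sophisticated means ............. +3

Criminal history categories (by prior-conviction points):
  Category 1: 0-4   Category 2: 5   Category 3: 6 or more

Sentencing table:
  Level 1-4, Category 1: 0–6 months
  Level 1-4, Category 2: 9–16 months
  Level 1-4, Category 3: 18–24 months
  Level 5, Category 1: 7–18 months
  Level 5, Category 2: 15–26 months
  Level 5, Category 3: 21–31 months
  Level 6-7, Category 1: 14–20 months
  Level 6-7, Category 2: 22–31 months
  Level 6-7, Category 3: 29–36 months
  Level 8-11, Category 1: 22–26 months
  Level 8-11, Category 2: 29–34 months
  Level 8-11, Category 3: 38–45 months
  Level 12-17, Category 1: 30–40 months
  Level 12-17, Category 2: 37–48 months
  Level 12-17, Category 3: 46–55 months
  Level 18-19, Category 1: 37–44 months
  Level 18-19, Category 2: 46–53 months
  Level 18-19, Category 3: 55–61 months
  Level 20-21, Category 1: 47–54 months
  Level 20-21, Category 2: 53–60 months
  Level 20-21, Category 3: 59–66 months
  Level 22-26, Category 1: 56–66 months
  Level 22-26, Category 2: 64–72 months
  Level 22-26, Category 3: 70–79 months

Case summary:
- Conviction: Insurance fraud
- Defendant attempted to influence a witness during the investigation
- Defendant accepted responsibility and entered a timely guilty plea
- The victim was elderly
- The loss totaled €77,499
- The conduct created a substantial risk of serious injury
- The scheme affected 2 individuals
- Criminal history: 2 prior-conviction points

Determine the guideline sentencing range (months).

Base offense level for insurance fraud: 7.
R1 applies: 7 + 2 = 9.
R2 does not apply.
R3 applies: 9 + 3 = 12.
R4 applies (level before this adjustment is 12 < 14, so +1): 12 + 1 = 13.
R5 applies: 13 − 4 = 9.
R7 applies: 9 + 2 = 11.
R8 does not apply.
Final offense level: 11.
Criminal history: 2 prior points → Category 1 (0-4).
Level 11 falls in the 8-11 band.
Grid: Level 8-11 × Category 1 = 22-26 months.

22-26 months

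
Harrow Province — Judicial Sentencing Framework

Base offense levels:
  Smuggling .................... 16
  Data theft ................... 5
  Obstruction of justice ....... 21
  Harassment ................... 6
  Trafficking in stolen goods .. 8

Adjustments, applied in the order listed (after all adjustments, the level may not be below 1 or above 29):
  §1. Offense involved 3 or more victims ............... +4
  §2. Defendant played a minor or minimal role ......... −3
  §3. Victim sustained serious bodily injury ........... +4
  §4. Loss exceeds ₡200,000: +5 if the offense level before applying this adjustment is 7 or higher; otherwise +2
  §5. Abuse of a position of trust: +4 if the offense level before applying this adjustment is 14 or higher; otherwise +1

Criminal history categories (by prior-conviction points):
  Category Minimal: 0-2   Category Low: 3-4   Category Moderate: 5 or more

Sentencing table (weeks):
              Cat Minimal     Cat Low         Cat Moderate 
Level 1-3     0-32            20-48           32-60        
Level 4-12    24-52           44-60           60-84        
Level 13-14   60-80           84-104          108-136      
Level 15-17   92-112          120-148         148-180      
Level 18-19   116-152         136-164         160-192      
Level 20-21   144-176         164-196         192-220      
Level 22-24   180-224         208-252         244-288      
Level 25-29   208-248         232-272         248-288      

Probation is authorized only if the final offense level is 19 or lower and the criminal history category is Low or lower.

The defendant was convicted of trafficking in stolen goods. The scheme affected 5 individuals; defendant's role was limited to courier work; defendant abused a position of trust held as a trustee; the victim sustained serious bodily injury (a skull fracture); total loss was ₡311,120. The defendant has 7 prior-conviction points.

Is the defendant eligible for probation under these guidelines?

Base offense level for trafficking in stolen goods: 8.
§1 applies: 8 + 4 = 12.
§2 applies: 12 − 3 = 9.
§3 applies: 9 + 4 = 13.
§4 applies (level before this adjustment is 13 ≥ 7, so +5): 13 + 5 = 18.
§5 applies (level before this adjustment is 18 ≥ 14, so +4): 18 + 4 = 22.
Final offense level: 22.
Criminal history: 7 prior points → Category Moderate (5+).
Level 22 falls in the 22-24 band.
Grid: Level 22-24 × Category Moderate = 244-288 weeks.
Probation check: level 22 > 19 and category Moderate > Low → not eligible.

No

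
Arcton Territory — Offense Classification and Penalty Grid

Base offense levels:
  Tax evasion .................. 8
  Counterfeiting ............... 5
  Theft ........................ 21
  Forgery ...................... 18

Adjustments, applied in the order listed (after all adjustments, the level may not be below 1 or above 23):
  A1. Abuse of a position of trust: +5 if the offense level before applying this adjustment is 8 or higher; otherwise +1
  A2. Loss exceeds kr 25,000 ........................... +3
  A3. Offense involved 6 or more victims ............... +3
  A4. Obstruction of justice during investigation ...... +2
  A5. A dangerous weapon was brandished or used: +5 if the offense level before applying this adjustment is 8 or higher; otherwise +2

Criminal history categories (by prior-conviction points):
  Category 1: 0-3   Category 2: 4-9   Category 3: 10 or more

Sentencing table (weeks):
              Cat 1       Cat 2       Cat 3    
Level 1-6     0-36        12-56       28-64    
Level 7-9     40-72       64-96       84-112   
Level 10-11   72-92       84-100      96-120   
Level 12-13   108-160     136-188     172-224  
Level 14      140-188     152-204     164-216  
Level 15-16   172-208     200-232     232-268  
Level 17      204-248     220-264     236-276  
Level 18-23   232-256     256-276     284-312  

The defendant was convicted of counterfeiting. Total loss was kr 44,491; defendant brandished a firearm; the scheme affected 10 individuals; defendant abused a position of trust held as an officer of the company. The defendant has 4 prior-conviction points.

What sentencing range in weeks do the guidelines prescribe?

220-264 weeks

Base offense level for counterfeiting: 5.
A1 applies (level before this adjustment is 5 < 8, so +1): 5 + 1 = 6.
A2 applies: 6 + 3 = 9.
A3 applies: 9 + 3 = 12.
A4 does not apply.
A5 applies (level before this adjustment is 12 ≥ 8, so +5): 12 + 5 = 17.
Final offense level: 17.
Criminal history: 4 prior points → Category 2 (4-9).
Level 17 falls in the 17 band.
Grid: Level 17 × Category 2 = 220-264 weeks.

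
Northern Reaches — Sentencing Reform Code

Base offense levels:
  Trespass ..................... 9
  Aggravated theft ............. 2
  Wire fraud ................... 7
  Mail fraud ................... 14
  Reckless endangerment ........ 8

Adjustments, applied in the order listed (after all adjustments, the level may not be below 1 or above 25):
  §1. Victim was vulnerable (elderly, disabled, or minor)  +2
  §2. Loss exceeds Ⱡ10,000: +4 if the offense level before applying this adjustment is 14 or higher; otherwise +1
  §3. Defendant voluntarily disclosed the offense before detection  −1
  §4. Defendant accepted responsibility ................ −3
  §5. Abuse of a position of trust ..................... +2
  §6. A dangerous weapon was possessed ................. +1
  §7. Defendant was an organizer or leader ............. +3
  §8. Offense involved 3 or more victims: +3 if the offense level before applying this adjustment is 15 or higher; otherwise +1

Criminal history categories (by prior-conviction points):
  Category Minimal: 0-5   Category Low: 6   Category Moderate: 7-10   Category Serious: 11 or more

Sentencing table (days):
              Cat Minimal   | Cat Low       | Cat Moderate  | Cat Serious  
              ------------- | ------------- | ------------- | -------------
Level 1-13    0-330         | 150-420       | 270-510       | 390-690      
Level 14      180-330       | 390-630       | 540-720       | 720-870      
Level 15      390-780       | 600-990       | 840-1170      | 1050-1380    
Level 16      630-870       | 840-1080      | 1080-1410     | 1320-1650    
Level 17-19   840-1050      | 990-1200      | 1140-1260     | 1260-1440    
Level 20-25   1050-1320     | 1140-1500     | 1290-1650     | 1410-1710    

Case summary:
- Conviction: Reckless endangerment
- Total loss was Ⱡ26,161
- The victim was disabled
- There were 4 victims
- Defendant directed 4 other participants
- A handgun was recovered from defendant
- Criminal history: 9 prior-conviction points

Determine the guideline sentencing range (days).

1140-1260 days

Base offense level for reckless endangerment: 8.
§1 applies: 8 + 2 = 10.
§2 applies (level before this adjustment is 10 < 14, so +1): 10 + 1 = 11.
§4 does not apply.
§5 does not apply.
§6 applies: 11 + 1 = 12.
§7 applies: 12 + 3 = 15.
§8 applies (level before this adjustment is 15 ≥ 15, so +3): 15 + 3 = 18.
Final offense level: 18.
Criminal history: 9 prior points → Category Moderate (7-10).
Level 18 falls in the 17-19 band.
Grid: Level 17-19 × Category Moderate = 1140-1260 days.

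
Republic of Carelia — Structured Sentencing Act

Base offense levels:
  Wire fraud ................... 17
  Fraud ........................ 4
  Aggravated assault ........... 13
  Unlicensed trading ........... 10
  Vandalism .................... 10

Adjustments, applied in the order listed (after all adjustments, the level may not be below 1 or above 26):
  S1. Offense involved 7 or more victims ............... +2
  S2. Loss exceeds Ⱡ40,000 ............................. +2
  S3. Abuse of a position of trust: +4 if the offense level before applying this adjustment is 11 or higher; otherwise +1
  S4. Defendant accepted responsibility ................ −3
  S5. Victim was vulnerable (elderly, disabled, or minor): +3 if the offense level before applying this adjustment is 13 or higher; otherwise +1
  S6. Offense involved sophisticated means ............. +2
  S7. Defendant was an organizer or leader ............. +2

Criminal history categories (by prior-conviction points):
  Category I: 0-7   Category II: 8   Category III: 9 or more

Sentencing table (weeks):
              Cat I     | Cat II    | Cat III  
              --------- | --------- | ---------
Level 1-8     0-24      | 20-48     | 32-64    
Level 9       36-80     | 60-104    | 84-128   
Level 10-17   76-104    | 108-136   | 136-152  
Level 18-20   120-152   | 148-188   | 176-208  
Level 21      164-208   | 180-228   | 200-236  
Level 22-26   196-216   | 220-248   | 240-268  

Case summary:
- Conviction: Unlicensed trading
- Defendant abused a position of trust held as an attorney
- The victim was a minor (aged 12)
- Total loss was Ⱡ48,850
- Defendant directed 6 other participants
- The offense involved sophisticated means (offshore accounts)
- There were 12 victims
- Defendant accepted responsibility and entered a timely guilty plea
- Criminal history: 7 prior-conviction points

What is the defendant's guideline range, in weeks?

196-216 weeks

Base offense level for unlicensed trading: 10.
S1 applies: 10 + 2 = 12.
S2 applies: 12 + 2 = 14.
S3 applies (level before this adjustment is 14 ≥ 11, so +4): 14 + 4 = 18.
S4 applies: 18 − 3 = 15.
S5 applies (level before this adjustment is 15 ≥ 13, so +3): 15 + 3 = 18.
S6 applies: 18 + 2 = 20.
S7 applies: 20 + 2 = 22.
Final offense level: 22.
Criminal history: 7 prior points → Category I (0-7).
Level 22 falls in the 22-26 band.
Grid: Level 22-26 × Category I = 196-216 weeks.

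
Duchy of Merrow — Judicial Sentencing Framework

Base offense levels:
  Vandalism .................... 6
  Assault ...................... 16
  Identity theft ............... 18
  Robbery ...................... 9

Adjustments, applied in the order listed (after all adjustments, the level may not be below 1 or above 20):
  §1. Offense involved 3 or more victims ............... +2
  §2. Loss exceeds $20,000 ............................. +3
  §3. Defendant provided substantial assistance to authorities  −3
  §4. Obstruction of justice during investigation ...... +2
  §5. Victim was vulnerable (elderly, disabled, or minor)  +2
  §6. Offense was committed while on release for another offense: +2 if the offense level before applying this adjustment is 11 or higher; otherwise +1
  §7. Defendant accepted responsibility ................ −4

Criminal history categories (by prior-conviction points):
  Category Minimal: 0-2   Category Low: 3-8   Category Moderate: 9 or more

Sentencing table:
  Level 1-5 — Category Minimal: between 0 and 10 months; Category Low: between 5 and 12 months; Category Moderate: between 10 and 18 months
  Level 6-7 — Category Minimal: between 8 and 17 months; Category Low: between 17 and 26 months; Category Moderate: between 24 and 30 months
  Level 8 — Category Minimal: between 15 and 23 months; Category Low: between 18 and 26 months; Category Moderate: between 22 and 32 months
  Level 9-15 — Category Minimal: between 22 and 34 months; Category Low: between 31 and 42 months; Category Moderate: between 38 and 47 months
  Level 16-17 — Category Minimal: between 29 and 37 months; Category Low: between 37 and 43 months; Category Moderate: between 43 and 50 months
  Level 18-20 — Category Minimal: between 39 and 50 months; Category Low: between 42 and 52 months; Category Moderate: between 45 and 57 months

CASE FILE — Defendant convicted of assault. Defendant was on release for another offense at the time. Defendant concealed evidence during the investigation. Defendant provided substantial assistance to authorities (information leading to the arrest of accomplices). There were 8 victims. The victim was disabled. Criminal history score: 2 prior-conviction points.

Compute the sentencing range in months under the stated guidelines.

Base offense level for assault: 16.
§1 applies: 16 + 2 = 18.
§2 does not apply.
§3 applies: 18 − 3 = 15.
§4 applies: 15 + 2 = 17.
§5 applies: 17 + 2 = 19.
§6 applies (level before this adjustment is 19 ≥ 11, so +2): 19 + 2 = 21.
Level 21 exceeds the maximum of 20; capped at 20.
Final offense level: 20.
Criminal history: 2 prior points → Category Minimal (0-2).
Level 20 falls in the 18-20 band.
Grid: Level 18-20 × Category Minimal = 39-50 months.

39-50 months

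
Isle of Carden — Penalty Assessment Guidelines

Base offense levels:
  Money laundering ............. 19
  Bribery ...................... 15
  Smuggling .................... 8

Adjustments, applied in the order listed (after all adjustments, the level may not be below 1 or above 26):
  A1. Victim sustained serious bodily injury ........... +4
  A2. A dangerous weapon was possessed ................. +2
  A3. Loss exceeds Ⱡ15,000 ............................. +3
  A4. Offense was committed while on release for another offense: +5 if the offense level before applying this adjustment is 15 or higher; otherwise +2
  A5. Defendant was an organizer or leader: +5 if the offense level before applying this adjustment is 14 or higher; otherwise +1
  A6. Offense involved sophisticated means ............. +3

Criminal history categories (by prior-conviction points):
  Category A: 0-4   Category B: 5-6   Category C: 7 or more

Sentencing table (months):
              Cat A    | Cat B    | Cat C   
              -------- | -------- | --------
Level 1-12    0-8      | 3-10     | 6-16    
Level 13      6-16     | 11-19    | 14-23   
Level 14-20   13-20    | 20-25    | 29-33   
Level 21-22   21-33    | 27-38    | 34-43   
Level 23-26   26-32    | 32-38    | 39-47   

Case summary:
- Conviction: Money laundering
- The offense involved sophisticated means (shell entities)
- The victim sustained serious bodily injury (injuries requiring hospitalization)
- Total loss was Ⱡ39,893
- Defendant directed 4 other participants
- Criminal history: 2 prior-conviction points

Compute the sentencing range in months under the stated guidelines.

26-32 months

Base offense level for money laundering: 19.
A1 applies: 19 + 4 = 23.
A3 applies: 23 + 3 = 26.
A5 applies (level before this adjustment is 26 ≥ 14, so +5): 26 + 5 = 31.
A6 applies: 31 + 3 = 34.
Level 34 exceeds the maximum of 26; capped at 26.
Final offense level: 26.
Criminal history: 2 prior points → Category A (0-4).
Level 26 falls in the 23-26 band.
Grid: Level 23-26 × Category A = 26-32 months.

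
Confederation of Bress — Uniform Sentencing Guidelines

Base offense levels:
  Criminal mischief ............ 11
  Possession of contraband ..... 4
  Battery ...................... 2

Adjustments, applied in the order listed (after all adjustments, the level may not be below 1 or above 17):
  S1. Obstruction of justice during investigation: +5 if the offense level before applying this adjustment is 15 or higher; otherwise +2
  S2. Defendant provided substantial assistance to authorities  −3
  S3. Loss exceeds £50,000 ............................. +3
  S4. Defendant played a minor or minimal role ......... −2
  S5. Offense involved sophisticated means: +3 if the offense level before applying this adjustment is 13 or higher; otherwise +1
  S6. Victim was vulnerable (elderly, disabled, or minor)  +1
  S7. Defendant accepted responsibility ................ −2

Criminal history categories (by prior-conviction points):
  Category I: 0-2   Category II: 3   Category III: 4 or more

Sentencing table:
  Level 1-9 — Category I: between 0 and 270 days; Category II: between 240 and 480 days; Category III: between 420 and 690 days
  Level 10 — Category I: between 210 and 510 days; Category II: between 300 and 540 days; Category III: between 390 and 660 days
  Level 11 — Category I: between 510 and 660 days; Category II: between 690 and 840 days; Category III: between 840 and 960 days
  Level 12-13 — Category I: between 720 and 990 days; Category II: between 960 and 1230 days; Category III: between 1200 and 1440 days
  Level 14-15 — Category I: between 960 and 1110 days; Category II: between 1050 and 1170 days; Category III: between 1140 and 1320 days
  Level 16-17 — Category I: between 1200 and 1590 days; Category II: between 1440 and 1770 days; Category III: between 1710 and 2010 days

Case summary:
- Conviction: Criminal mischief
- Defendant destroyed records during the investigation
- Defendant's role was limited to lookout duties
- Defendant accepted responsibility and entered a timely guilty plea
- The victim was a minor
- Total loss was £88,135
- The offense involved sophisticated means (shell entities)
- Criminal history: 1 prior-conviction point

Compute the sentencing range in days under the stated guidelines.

1200-1590 days

Base offense level for criminal mischief: 11.
S1 applies (level before this adjustment is 11 < 15, so +2): 11 + 2 = 13.
S3 applies: 13 + 3 = 16.
S4 applies: 16 − 2 = 14.
S5 applies (level before this adjustment is 14 ≥ 13, so +3): 14 + 3 = 17.
S6 applies: 17 + 1 = 18.
S7 applies: 18 − 2 = 16.
Final offense level: 16.
Criminal history: 1 prior point → Category I (0-2).
Level 16 falls in the 16-17 band.
Grid: Level 16-17 × Category I = 1200-1590 days.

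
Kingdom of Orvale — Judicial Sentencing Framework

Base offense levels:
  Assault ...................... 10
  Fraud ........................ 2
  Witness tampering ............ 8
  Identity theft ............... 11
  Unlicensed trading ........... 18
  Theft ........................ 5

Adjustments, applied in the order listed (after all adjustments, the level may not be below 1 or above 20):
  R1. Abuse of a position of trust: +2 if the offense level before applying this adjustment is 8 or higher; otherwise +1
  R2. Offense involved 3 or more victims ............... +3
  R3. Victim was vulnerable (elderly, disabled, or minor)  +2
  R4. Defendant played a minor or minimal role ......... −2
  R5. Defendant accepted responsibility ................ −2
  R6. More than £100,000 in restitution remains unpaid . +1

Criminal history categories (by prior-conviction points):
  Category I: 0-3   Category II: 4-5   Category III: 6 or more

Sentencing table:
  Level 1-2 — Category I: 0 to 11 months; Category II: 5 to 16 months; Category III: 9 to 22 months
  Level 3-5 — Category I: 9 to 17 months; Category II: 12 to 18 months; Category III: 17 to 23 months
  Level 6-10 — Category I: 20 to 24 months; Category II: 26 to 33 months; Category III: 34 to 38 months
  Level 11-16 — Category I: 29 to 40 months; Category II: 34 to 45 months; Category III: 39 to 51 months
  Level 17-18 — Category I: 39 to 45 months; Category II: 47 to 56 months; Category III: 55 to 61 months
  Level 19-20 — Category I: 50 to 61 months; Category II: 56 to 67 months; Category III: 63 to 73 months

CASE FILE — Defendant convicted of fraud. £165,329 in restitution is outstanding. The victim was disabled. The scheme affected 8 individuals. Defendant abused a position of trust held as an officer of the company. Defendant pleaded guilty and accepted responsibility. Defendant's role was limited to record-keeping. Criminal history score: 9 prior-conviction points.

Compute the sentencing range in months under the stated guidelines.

Base offense level for fraud: 2.
R1 applies (level before this adjustment is 2 < 8, so +1): 2 + 1 = 3.
R2 applies: 3 + 3 = 6.
R3 applies: 6 + 2 = 8.
R4 applies: 8 − 2 = 6.
R5 applies: 6 − 2 = 4.
R6 applies: 4 + 1 = 5.
Final offense level: 5.
Criminal history: 9 prior points → Category III (6+).
Level 5 falls in the 3-5 band.
Grid: Level 3-5 × Category III = 17-23 months.

17-23 months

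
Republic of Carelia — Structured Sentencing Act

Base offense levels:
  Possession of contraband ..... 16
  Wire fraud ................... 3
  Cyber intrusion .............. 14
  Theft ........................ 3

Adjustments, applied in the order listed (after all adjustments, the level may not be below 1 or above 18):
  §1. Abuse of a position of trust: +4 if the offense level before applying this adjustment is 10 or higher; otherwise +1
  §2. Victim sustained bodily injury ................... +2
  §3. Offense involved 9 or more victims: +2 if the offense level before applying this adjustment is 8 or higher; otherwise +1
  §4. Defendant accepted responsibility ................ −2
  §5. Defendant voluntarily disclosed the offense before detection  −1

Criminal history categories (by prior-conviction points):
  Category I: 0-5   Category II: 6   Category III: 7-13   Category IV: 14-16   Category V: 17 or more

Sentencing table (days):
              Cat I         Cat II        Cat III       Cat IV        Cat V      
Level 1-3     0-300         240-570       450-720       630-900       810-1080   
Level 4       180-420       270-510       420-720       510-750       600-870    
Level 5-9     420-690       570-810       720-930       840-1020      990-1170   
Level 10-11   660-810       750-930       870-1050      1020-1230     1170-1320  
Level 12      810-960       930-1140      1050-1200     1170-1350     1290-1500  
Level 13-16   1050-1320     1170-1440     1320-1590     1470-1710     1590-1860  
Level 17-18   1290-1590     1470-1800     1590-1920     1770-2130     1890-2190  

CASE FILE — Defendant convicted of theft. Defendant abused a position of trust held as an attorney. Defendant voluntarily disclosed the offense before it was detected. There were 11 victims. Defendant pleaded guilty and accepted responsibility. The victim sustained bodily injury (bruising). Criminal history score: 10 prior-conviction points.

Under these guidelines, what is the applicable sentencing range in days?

420-720 days

Base offense level for theft: 3.
§1 applies (level before this adjustment is 3 < 10, so +1): 3 + 1 = 4.
§2 applies: 4 + 2 = 6.
§3 applies (level before this adjustment is 6 < 8, so +1): 6 + 1 = 7.
§4 applies: 7 − 2 = 5.
§5 applies: 5 − 1 = 4.
Final offense level: 4.
Criminal history: 10 prior points → Category III (7-13).
Level 4 falls in the 4 band.
Grid: Level 4 × Category III = 420-720 days.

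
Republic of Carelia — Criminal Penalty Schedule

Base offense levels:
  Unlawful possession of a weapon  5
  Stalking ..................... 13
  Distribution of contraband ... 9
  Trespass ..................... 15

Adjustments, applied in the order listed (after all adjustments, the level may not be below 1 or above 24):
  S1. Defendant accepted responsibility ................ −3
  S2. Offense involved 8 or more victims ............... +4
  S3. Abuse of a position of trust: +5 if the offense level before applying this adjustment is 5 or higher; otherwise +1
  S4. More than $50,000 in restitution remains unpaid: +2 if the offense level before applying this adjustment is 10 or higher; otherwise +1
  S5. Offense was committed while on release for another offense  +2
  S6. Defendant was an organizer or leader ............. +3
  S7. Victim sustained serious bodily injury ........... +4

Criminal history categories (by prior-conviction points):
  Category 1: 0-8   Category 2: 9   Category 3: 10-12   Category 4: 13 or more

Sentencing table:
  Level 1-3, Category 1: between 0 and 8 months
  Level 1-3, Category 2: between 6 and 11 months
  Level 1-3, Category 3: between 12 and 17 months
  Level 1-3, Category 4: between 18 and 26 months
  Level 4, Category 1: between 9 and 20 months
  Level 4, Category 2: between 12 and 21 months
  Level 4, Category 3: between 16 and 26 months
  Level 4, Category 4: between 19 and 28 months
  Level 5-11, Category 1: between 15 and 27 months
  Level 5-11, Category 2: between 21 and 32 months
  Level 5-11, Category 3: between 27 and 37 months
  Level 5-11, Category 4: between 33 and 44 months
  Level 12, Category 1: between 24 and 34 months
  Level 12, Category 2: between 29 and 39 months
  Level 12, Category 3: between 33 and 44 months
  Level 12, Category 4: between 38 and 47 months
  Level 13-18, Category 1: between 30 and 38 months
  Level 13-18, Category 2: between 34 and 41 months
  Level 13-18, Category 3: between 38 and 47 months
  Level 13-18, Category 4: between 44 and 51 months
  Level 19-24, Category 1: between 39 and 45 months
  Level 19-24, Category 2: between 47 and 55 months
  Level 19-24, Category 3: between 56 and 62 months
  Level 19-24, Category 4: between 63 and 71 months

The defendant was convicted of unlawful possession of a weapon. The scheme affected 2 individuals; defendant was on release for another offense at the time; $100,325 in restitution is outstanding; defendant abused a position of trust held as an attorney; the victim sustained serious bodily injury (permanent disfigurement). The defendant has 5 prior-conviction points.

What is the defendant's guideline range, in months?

Base offense level for unlawful possession of a weapon: 5.
S1 does not apply.
S3 applies (level before this adjustment is 5 ≥ 5, so +5): 5 + 5 = 10.
S4 applies (level before this adjustment is 10 ≥ 10, so +2): 10 + 2 = 12.
S5 applies: 12 + 2 = 14.
S6 does not apply.
S7 applies: 14 + 4 = 18.
Final offense level: 18.
Criminal history: 5 prior points → Category 1 (0-8).
Level 18 falls in the 13-18 band.
Grid: Level 13-18 × Category 1 = 30-38 months.

30-38 months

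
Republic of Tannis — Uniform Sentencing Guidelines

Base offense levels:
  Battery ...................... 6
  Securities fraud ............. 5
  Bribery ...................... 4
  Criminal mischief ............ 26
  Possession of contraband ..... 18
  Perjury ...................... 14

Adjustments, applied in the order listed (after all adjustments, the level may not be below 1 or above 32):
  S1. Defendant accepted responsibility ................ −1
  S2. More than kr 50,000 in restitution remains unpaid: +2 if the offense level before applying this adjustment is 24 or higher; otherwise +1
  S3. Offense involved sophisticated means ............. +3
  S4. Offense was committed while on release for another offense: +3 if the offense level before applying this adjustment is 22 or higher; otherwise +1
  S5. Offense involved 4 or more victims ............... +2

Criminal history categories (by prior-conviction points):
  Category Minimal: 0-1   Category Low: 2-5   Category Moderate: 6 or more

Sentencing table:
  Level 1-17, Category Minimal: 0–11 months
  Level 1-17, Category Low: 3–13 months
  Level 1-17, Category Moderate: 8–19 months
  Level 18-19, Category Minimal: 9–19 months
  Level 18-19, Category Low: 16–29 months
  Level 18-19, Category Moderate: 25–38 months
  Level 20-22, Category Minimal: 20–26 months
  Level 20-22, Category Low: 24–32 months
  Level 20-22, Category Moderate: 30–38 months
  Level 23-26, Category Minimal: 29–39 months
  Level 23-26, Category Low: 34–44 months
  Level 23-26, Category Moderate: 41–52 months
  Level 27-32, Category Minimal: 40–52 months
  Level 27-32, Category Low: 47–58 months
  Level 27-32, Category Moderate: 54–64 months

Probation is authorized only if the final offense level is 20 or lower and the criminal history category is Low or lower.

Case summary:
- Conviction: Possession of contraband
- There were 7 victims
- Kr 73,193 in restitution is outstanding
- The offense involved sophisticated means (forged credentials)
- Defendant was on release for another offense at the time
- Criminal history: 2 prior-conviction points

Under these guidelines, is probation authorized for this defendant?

No

Base offense level for possession of contraband: 18.
S1 does not apply.
S2 applies (level before this adjustment is 18 < 24, so +1): 18 + 1 = 19.
S3 applies: 19 + 3 = 22.
S4 applies (level before this adjustment is 22 ≥ 22, so +3): 22 + 3 = 25.
S5 applies: 25 + 2 = 27.
Final offense level: 27.
Criminal history: 2 prior points → Category Low (2-5).
Level 27 falls in the 27-32 band.
Grid: Level 27-32 × Category Low = 47-58 months.
Probation check: level 27 > 20 and category Low ≤ Low → not eligible.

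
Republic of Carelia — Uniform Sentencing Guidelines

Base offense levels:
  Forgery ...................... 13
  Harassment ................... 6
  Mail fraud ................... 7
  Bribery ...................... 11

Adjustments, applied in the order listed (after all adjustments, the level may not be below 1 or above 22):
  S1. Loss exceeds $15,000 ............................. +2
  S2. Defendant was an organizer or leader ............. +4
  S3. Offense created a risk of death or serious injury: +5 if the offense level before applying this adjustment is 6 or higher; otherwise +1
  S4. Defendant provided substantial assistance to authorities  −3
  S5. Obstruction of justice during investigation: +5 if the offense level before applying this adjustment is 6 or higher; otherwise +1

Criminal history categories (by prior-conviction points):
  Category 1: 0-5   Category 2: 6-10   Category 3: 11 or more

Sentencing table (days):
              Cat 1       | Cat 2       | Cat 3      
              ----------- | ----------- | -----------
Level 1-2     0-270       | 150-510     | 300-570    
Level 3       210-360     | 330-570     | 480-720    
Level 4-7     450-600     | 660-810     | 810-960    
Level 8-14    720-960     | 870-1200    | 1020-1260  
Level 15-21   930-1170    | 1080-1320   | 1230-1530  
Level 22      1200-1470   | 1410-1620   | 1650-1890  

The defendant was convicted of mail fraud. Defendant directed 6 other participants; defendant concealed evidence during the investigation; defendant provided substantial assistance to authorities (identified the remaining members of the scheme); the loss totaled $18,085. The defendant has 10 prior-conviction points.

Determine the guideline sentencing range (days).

1080-1320 days

Base offense level for mail fraud: 7.
S1 applies: 7 + 2 = 9.
S2 applies: 9 + 4 = 13.
S3 does not apply.
S4 applies: 13 − 3 = 10.
S5 applies (level before this adjustment is 10 ≥ 6, so +5): 10 + 5 = 15.
Final offense level: 15.
Criminal history: 10 prior points → Category 2 (6-10).
Level 15 falls in the 15-21 band.
Grid: Level 15-21 × Category 2 = 1080-1320 days.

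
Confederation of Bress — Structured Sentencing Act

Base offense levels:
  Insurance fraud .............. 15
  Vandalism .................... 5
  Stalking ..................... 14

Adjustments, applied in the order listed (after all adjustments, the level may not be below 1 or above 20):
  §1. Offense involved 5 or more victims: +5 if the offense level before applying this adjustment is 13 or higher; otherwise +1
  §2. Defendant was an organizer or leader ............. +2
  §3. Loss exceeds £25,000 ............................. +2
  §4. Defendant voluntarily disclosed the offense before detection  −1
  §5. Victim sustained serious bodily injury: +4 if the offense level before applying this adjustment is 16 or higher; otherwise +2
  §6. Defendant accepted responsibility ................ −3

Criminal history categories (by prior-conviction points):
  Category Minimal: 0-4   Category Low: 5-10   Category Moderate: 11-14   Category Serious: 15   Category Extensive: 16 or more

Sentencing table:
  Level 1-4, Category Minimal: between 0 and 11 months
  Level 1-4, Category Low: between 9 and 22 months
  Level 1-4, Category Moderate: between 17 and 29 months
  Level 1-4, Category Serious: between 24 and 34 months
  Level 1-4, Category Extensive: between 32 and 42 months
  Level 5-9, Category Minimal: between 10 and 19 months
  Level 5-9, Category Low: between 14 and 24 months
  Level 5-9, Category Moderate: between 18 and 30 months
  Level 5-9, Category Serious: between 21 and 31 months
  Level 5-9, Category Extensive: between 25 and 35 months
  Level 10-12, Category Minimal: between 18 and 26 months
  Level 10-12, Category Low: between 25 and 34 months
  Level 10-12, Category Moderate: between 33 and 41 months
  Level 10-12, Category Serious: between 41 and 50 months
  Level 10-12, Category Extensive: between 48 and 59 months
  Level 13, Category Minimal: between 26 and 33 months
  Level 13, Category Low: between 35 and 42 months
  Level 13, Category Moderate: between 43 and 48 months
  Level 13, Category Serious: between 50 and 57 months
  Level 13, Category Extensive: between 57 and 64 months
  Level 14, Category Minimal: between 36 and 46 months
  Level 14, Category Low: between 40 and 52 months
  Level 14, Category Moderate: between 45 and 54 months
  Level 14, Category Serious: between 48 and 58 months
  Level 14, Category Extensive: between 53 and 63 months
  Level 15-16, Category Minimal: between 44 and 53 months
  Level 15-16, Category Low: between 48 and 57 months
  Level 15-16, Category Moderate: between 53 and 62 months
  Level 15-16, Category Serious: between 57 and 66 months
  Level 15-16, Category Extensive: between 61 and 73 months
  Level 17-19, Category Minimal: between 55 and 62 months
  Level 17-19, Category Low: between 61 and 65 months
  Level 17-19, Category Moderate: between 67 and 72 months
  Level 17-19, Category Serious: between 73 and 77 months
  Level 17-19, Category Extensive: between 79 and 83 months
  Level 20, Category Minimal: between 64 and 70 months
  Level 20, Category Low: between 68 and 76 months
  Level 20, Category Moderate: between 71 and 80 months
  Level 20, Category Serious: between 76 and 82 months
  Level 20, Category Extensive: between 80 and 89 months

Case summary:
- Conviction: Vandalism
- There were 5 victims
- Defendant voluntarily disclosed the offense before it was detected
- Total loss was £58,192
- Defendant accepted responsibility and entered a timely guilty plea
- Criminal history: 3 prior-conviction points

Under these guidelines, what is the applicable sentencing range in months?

0-11 months

Base offense level for vandalism: 5.
§1 applies (level before this adjustment is 5 < 13, so +1): 5 + 1 = 6.
§3 applies: 6 + 2 = 8.
§4 applies: 8 − 1 = 7.
§5 does not apply.
§6 applies: 7 − 3 = 4.
Final offense level: 4.
Criminal history: 3 prior points → Category Minimal (0-4).
Level 4 falls in the 1-4 band.
Grid: Level 1-4 × Category Minimal = 0-11 months.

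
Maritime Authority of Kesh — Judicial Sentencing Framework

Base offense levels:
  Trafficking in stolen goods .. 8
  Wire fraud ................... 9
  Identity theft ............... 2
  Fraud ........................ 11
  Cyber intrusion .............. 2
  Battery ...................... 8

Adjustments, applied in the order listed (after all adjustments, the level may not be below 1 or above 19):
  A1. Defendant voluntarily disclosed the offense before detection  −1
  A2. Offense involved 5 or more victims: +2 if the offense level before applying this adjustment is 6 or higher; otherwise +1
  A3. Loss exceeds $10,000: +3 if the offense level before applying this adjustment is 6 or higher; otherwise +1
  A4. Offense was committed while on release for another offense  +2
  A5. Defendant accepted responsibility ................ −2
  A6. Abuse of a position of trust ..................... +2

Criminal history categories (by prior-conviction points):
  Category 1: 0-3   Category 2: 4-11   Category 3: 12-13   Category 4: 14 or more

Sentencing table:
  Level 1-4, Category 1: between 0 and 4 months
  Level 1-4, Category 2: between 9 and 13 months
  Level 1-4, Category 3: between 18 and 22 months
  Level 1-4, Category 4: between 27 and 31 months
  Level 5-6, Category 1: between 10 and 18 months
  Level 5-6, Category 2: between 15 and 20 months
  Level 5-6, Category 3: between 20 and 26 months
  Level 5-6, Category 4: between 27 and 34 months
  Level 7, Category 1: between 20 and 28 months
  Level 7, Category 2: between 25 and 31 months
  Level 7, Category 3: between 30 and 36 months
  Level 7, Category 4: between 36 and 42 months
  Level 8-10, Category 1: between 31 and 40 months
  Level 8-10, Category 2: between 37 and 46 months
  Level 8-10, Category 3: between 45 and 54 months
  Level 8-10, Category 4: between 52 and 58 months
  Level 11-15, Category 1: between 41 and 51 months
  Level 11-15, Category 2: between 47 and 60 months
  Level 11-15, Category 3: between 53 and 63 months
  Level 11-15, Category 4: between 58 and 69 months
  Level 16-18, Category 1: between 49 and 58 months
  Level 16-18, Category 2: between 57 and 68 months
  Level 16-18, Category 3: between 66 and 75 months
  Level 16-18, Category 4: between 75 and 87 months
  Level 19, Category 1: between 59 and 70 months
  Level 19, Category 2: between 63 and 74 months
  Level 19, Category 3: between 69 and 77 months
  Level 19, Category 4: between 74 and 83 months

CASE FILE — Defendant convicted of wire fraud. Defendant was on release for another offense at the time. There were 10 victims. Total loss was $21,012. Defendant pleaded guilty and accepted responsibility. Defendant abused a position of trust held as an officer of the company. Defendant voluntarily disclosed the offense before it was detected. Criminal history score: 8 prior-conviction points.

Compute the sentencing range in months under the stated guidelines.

Base offense level for wire fraud: 9.
A1 applies: 9 − 1 = 8.
A2 applies (level before this adjustment is 8 ≥ 6, so +2): 8 + 2 = 10.
A3 applies (level before this adjustment is 10 ≥ 6, so +3): 10 + 3 = 13.
A4 applies: 13 + 2 = 15.
A5 applies: 15 − 2 = 13.
A6 applies: 13 + 2 = 15.
Final offense level: 15.
Criminal history: 8 prior points → Category 2 (4-11).
Level 15 falls in the 11-15 band.
Grid: Level 11-15 × Category 2 = 47-60 months.

47-60 months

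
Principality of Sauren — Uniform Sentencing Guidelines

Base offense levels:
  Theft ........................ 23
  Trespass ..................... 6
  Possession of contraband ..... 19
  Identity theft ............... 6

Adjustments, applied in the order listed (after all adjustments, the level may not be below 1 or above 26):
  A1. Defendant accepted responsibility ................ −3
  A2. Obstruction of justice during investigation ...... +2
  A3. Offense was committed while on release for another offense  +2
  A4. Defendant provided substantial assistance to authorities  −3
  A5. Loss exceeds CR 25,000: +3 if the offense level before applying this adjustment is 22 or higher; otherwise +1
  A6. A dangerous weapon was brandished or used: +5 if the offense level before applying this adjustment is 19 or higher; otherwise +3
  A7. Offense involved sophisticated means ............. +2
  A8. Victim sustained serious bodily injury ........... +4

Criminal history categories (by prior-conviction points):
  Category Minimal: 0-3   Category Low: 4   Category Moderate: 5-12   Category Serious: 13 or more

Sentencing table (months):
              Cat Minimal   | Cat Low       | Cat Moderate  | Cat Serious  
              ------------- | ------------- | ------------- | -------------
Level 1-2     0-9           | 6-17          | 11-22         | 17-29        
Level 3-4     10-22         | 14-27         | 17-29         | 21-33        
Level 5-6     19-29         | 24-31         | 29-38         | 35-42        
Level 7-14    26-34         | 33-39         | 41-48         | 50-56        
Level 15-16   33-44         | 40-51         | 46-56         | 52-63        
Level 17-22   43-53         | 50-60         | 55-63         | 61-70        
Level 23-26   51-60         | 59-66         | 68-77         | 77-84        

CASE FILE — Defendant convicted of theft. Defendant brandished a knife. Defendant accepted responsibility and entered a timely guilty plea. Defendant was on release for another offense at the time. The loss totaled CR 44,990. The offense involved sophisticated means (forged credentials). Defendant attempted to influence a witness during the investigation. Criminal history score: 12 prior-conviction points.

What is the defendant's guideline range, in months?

Base offense level for theft: 23.
A1 applies: 23 − 3 = 20.
A2 applies: 20 + 2 = 22.
A3 applies: 22 + 2 = 24.
A5 applies (level before this adjustment is 24 ≥ 22, so +3): 24 + 3 = 27.
A6 applies (level before this adjustment is 27 ≥ 19, so +5): 27 + 5 = 32.
A7 applies: 32 + 2 = 34.
Level 34 exceeds the maximum of 26; capped at 26.
Final offense level: 26.
Criminal history: 12 prior points → Category Moderate (5-12).
Level 26 falls in the 23-26 band.
Grid: Level 23-26 × Category Moderate = 68-77 months.

68-77 months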